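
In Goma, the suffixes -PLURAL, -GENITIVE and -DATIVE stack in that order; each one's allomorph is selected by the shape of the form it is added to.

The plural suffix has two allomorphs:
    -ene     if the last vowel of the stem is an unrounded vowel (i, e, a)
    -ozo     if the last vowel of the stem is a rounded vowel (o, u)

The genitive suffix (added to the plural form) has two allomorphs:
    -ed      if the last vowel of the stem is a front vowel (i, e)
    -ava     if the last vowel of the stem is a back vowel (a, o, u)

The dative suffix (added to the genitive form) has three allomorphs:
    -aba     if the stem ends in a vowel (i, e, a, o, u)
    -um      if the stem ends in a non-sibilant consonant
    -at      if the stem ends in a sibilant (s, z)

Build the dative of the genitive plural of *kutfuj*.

kutfujozoavaaba

The last vowel of *kutfuj* is /u/, which is a rounded vowel, so the plural suffix is -ozo, giving *kutfujozo*.
The plural form *kutfujozo* — last vowel /o/ (a back vowel) → -ava → *kutfujozoava*.
Since the final sound of the genitive form *kutfujozoava* is /a/ (a vowel), it takes -aba, giving *kutfujozoavaaba*.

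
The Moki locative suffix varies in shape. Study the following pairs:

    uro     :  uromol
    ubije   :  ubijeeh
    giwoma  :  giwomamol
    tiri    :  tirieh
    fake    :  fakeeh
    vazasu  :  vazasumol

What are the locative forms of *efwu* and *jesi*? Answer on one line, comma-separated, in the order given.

efwumol, jesieh

The suffix is conditioned by the last vowel: -eh when the last vowel of the stem is a front vowel (*ubije*, *tiri*, *fake*); -mol when the last vowel of the stem is a back vowel (*uro*, *giwoma*, *vazasu*).
Since the last vowel of *efwu* is /u/ (a back vowel), it takes -mol, giving *efwumol*.
The last vowel of *jesi* is /i/, which is a front vowel, so the suffix is -eh, giving *jesieh*.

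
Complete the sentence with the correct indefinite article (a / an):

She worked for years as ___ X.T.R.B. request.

an

The indefinite article is chosen by the initial *sound* of the following word, not its spelling.
The initialism *X.T.R.B.* is read letter by letter; the first letter, X, is pronounced /ɛks/, which begins with a vowel sound.
So the article is *an*: She worked for years as an X.T.R.B. request.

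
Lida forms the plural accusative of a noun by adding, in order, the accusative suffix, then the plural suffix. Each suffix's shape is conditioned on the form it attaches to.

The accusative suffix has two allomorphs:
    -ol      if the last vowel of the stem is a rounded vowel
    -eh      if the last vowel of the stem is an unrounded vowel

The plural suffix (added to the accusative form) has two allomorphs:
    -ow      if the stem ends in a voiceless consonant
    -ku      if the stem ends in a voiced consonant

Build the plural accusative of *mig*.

migehow

*mig* — last vowel /i/ (an unrounded vowel) → -eh → *migeh*.
The final consonant of the accusative form *migeh* is /h/, which is voiceless, so the plural suffix is -ow, giving *migehow*.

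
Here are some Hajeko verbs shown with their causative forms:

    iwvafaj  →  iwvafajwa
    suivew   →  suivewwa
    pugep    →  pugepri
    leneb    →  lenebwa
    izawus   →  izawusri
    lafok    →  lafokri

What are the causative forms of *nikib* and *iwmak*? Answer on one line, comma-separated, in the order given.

The suffix is conditioned by the final consonant: -ri when the stem ends in a voiceless consonant (*pugep*, *izawus*, *lafok*); -wa when the stem ends in a voiced consonant (*iwvafaj*, *suivew*, *leneb*).
*nikib*: final consonant = /b/, voiced → -wa → *nikibwa*.
The final consonant of *iwmak* is /k/, which is voiceless, so the suffix is -ri, giving *iwmakri*.

nikibwa, iwmakri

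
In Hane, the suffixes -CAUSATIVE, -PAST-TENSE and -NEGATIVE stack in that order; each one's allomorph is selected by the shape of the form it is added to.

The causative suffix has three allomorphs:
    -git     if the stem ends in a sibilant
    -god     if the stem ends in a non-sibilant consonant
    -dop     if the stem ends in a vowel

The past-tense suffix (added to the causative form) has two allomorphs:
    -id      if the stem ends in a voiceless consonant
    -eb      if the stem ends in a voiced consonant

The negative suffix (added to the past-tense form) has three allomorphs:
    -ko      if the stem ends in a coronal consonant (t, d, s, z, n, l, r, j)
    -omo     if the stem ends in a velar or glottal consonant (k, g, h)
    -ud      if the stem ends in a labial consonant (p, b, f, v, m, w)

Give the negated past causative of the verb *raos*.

*raos* — final sound /s/ (a sibilant) → -git → *raosgit*.
Since the final consonant of the causative form *raosgit* is /t/ (voiceless), it takes -id, giving *raosgitid*.
Since the final consonant of the past-tense form *raosgitid* is /d/ (coronal), it takes -ko, giving *raosgitidko*.

raosgitidko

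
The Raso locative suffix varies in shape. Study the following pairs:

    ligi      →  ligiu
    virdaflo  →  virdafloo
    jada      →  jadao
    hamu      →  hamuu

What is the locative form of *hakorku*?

Looking at the last vowel of each stem: -u when the last vowel of the stem is a high vowel (*ligi*, *hamu*); -o when the last vowel of the stem is a non-high vowel (*virdaflo*, *jada*).
*hakorku* — last vowel /u/ (a high vowel) → -u → *hakorkuu*.

hakorkuu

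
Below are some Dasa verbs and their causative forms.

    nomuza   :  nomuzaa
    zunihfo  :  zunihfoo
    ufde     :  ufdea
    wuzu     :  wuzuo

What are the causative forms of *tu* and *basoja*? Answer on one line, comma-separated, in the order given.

The alternation tracks the last vowel of the stem — -o when the last vowel of the stem is a rounded vowel (*zunihfo*, *wuzu*); -a when the last vowel of the stem is an unrounded vowel (*nomuza*, *ufde*).
The last vowel of *tu* is /u/, which is a rounded vowel, so the suffix is -o, giving *tuo*.
*basoja* — last vowel /a/ (an unrounded vowel) → -a → *basojaa*.

tuo, basojaa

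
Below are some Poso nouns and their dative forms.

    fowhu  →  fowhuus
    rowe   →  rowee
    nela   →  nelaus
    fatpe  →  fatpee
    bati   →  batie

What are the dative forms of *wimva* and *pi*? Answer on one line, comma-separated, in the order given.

Looking at the last vowel of each stem: -e when the last vowel of the stem is a front vowel (*rowe*, *fatpe*, *bati*); -us when the last vowel of the stem is a back vowel (*fowhu*, *nela*).
*wimva* — last vowel /a/ (a back vowel) → -us → *wimvaus*.
The last vowel of *pi* is /i/, which is a front vowel, so the suffix is -e, giving *pie*.

wimvaus, pie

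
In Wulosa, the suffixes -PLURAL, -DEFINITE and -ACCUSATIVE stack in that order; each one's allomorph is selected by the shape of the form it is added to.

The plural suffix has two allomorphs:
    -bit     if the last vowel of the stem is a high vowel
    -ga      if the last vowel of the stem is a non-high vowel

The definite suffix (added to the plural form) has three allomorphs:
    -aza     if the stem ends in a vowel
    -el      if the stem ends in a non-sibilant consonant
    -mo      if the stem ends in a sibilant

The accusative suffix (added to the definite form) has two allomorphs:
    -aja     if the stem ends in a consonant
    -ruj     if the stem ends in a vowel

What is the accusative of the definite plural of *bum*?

*bum* — last vowel /u/ (a high vowel) → -bit → *bumbit*.
Since the final sound of the plural form *bumbit* is /t/ (a non-sibilant consonant), it takes -el, giving *bumbitel*.
The definite form *bumbitel*: final sound = /l/, a consonant → -aja → *bumbitelaja*.

bumbitelaja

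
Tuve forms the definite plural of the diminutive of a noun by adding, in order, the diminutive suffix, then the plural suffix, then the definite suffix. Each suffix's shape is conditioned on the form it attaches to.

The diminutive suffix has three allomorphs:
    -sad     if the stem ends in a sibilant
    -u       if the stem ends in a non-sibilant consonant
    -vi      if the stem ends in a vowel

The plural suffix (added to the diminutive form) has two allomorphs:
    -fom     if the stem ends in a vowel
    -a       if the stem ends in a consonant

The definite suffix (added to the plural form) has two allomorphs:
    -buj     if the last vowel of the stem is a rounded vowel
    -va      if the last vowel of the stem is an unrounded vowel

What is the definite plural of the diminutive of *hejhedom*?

*hejhedom*: final sound = /m/, a non-sibilant consonant → -u → *hejhedomu*.
The diminutive form *hejhedomu* — final sound /u/ (a vowel) → -fom → *hejhedomufom*.
The plural form *hejhedomufom*: last vowel = /o/, a rounded vowel → -buj → *hejhedomufombuj*.

hejhedomufombuj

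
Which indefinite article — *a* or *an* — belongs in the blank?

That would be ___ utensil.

The indefinite article is chosen by the initial *sound* of the following word, not its spelling.
*utensil* begins with the sound /juː/ (u pronounced /juː/) — a consonant sound.
So the article is *a*: That would be a utensil.

a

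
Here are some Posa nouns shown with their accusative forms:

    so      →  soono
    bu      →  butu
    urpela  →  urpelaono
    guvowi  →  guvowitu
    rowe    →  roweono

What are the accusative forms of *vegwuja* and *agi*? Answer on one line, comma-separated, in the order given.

The pattern is height harmony: -tu when the last vowel of the stem is a high vowel (*bu*, *guvowi*); -ono when the last vowel of the stem is a non-high vowel (*so*, *urpela*, *rowe*).
*vegwuja*: last vowel = /a/, a non-high vowel → -ono → *vegwujaono*.
*agi*: last vowel = /i/, a high vowel → -tu → *agitu*.

vegwujaono, agitu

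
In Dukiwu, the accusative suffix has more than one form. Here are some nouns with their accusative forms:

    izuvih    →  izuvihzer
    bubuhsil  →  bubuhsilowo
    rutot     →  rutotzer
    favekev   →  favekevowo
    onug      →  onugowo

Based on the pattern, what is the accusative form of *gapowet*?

The suffix is conditioned by the final consonant: -zer when the stem ends in a voiceless consonant (*izuvih*, *rutot*); -owo when the stem ends in a voiced consonant (*bubuhsil*, *favekev*, *onug*).
*gapowet*: final consonant = /t/, voiceless → -zer → *gapowetzer*.

gapowetzer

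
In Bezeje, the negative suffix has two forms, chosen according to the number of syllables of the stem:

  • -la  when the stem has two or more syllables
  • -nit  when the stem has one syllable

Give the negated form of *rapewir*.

rapewirla

*rapewir* has 3 syllables, so the suffix is -la, giving *rapewirla*.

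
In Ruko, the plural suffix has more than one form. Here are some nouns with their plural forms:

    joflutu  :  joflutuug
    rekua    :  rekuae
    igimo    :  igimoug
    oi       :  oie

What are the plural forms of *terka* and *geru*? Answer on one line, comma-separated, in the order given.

The pattern is rounding harmony: -ug when the last vowel of the stem is a rounded vowel (*joflutu*, *igimo*); -e when the last vowel of the stem is an unrounded vowel (*rekua*, *oi*).
The last vowel of *terka* is /a/, which is an unrounded vowel, so the suffix is -e, giving *terkae*.
*geru* — last vowel /u/ (a rounded vowel) → -ug → *geruug*.

terkae, geruug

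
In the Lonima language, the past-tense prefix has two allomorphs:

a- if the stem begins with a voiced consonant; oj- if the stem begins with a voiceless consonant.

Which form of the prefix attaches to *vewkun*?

Since the first consonant of *vewkun* is /v/ (voiced), it takes a-.

a-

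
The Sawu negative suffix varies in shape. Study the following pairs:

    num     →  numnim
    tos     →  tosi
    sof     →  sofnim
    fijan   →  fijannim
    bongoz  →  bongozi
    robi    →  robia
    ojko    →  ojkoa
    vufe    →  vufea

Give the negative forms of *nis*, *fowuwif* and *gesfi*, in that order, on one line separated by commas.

Looking at the final sound of each stem: -i when the stem ends in a sibilant (*tos*, *bongoz*); -nim when the stem ends in a non-sibilant consonant (*num*, *sof*, *fijan*); -a when the stem ends in a vowel (*robi*, *ojko*, *vufe*).
The final sound of *nis* is /s/, which is a sibilant, so the suffix is -i, giving *nisi*.
*fowuwif*: final sound = /f/, a non-sibilant consonant → -nim → *fowuwifnim*.
Since the final sound of *gesfi* is /i/ (a vowel), it takes -a, giving *gesfia*.

nisi, fowuwifnim, gesfia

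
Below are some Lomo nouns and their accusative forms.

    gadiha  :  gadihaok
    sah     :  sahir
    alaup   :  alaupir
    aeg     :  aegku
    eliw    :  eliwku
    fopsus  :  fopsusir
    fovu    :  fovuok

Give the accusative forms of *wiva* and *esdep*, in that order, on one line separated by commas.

wivaok, esdepir

The suffix is conditioned by the final sound: -ir when the stem ends in a voiceless consonant (*sah*, *alaup*, *fopsus*); -ku when the stem ends in a voiced consonant (*aeg*, *eliw*); -ok when the stem ends in a vowel (*gadiha*, *fovu*).
*wiva*: final sound = /a/, a vowel → -ok → *wivaok*.
*esdep*: final sound = /p/, a voiceless consonant → -ir → *esdepir*.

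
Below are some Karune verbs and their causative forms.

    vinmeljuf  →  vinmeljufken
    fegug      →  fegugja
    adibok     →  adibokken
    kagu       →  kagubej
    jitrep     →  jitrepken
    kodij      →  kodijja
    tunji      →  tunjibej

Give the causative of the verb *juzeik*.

juzeikken

The pattern is voicing of the final sound: -ken when the stem ends in a voiceless consonant (*vinmeljuf*, *adibok*, *jitrep*); -ja when the stem ends in a voiced consonant (*fegug*, *kodij*); -bej when the stem ends in a vowel (*kagu*, *tunji*).
*juzeik*: final sound = /k/, a voiceless consonant → -ken → *juzeikken*.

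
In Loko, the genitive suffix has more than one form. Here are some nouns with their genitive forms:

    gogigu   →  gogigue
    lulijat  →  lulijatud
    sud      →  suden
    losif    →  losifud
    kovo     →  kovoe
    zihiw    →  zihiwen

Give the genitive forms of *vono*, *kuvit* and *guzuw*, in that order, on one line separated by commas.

vonoe, kuvitud, guzuwen

The pattern is voicing of the final sound: -ud when the stem ends in a voiceless consonant (*lulijat*, *losif*); -en when the stem ends in a voiced consonant (*sud*, *zihiw*); -e when the stem ends in a vowel (*gogigu*, *kovo*).
*vono* — final sound /o/ (a vowel) → -e → *vonoe*.
Since the final sound of *kuvit* is /t/ (a voiceless consonant), it takes -ud, giving *kuvitud*.
*guzuw* — final sound /w/ (a voiced consonant) → -en → *guzuwen*.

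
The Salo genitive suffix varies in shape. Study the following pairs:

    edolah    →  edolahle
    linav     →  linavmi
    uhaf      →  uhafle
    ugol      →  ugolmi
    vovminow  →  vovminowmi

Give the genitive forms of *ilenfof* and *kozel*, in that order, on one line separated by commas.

Looking at the final consonant of each stem: -le when the stem ends in a voiceless consonant (*edolah*, *uhaf*); -mi when the stem ends in a voiced consonant (*linav*, *ugol*, *vovminow*).
The final consonant of *ilenfof* is /f/, which is voiceless, so the suffix is -le, giving *ilenfofle*.
*kozel* — final consonant /l/ (voiced) → -mi → *kozelmi*.

ilenfofle, kozelmi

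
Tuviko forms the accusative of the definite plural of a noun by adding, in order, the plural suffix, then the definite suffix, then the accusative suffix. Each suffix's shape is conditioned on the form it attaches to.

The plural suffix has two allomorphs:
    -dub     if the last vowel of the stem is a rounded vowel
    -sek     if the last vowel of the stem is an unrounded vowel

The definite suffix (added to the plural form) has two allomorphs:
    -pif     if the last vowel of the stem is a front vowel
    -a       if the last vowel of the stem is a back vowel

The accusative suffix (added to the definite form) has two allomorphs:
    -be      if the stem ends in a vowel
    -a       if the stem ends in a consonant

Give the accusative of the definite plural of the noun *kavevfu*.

kavevfudubabe

The last vowel of *kavevfu* is /u/, which is a rounded vowel, so the plural suffix is -dub, giving *kavevfudub*.
The plural form *kavevfudub* — last vowel /u/ (a back vowel) → -a → *kavevfuduba*.
Since the final sound of the definite form *kavevfuduba* is /a/ (a vowel), it takes -be, giving *kavevfudubabe*.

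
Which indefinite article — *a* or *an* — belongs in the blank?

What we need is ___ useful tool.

The indefinite article is chosen by the initial *sound* of the following word, not its spelling.
*useful* begins with the sound /juː/ (u pronounced /juː/) — a consonant sound.
So the article is *a*: What we need is a useful tool.

a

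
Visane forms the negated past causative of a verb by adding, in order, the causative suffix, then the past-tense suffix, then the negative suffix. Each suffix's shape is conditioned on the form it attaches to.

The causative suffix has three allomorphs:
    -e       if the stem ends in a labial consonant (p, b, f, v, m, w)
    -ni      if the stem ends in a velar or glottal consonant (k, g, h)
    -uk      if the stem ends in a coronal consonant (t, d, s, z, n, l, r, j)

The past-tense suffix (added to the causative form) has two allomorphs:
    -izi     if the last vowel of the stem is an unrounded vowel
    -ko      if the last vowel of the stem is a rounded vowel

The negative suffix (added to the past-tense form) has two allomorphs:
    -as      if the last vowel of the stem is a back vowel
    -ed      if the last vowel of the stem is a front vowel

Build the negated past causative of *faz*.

*faz*: final consonant = /z/, coronal → -uk → *fazuk*.
Since the last vowel of the causative form *fazuk* is /u/ (a rounded vowel), it takes -ko, giving *fazukko*.
Since the last vowel of the past-tense form *fazukko* is /o/ (a back vowel), it takes -as, giving *fazukkoas*.

fazukkoas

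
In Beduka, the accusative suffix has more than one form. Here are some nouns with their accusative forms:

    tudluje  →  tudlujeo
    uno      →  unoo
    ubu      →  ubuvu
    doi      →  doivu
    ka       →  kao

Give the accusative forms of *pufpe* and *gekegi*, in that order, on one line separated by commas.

The alternation tracks the last vowel of the stem — -vu when the last vowel of the stem is a high vowel (*ubu*, *doi*); -o when the last vowel of the stem is a non-high vowel (*tudluje*, *uno*, *ka*).
Since the last vowel of *pufpe* is /e/ (a non-high vowel), it takes -o, giving *pufpeo*.
*gekegi*: last vowel = /i/, a high vowel → -vu → *gekegivu*.

pufpeo, gekegivu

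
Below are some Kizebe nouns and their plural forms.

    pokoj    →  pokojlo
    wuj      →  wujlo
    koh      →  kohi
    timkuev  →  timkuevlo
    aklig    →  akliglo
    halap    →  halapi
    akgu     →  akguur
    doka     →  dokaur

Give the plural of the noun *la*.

The alternation tracks the final sound of the stem — -i when the stem ends in a voiceless consonant (*koh*, *halap*); -lo when the stem ends in a voiced consonant (*pokoj*, *wuj*, *timkuev*, *aklig*); -ur when the stem ends in a vowel (*akgu*, *doka*).
*la*: final sound = /a/, a vowel → -ur → *laur*.

laur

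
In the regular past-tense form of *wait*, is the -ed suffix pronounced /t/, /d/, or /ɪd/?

The stem *wait* ends in /t/ or /d/.
The -ed suffix is realized as /ɪd/ after /t, d/; as /t/ after other voiceless consonants; and as /d/ after other voiced sounds.
So -ed on *wait* is pronounced /ɪd/.

/ɪd/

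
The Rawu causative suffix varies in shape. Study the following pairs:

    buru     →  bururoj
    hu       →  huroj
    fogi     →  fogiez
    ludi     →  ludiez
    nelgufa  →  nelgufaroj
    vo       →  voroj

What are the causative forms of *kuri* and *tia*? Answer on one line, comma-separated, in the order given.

kuriez, tiaroj

The suffix is conditioned by the last vowel: -ez when the last vowel of the stem is a front vowel (*fogi*, *ludi*); -roj when the last vowel of the stem is a back vowel (*buru*, *hu*, *nelgufa*, *vo*).
The last vowel of *kuri* is /i/, which is a front vowel, so the suffix is -ez, giving *kuriez*.
The last vowel of *tia* is /a/, which is a back vowel, so the suffix is -roj, giving *tiaroj*.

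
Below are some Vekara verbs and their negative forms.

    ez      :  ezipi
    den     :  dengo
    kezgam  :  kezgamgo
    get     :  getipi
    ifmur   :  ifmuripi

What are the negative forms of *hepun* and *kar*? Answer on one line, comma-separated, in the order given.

The suffix is conditioned by the final consonant: -go when the stem ends in a nasal (*den*, *kezgam*); -ipi when the stem ends in a non-nasal consonant (*ez*, *get*, *ifmur*).
Since the final consonant of *hepun* is /n/ (a nasal), it takes -go, giving *hepungo*.
*kar*: final consonant = /r/, non-nasal → -ipi → *karipi*.

hepungo, karipi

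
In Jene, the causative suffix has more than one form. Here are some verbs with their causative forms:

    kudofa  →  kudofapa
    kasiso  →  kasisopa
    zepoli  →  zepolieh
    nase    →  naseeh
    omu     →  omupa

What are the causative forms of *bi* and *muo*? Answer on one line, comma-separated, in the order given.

bieh, muopa

The suffix is conditioned by the last vowel: -eh when the last vowel of the stem is a front vowel (*zepoli*, *nase*); -pa when the last vowel of the stem is a back vowel (*kudofa*, *kasiso*, *omu*).
The last vowel of *bi* is /i/, which is a front vowel, so the suffix is -eh, giving *bieh*.
Since the last vowel of *muo* is /o/ (a back vowel), it takes -pa, giving *muopa*.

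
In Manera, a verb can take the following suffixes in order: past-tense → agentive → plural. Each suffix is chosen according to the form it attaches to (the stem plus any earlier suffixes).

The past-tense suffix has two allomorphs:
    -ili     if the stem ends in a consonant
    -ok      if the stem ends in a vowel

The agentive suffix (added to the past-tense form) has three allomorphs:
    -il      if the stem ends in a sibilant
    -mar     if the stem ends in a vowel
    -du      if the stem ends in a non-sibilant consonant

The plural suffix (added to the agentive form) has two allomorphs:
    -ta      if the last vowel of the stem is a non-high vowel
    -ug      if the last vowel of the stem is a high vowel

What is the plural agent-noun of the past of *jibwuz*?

Since the final sound of *jibwuz* is /z/ (a consonant), it takes -ili, giving *jibwuzili*.
Since the final sound of the past-tense form *jibwuzili* is /i/ (a vowel), it takes -mar, giving *jibwuzilimar*.
The agentive form *jibwuzilimar* — last vowel /a/ (a non-high vowel) → -ta → *jibwuzilimarta*.

jibwuzilimarta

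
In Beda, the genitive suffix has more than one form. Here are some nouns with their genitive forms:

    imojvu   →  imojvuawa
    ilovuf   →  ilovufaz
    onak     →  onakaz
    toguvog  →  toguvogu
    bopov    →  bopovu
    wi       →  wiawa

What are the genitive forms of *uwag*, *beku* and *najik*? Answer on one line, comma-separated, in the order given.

uwagu, bekuawa, najikaz

Looking at the final sound of each stem: -az when the stem ends in a voiceless consonant (*ilovuf*, *onak*); -u when the stem ends in a voiced consonant (*toguvog*, *bopov*); -awa when the stem ends in a vowel (*imojvu*, *wi*).
*uwag*: final sound = /g/, a voiced consonant → -u → *uwagu*.
The final sound of *beku* is /u/, which is a vowel, so the suffix is -awa, giving *bekuawa*.
*najik* — final sound /k/ (a voiceless consonant) → -az → *najikaz*.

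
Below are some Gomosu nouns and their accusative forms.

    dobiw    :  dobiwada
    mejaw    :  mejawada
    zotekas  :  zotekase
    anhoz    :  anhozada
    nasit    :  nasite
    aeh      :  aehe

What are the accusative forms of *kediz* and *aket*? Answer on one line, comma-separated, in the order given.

kedizada, akete

The pattern is voicing of the final consonant: -e when the stem ends in a voiceless consonant (*zotekas*, *nasit*, *aeh*); -ada when the stem ends in a voiced consonant (*dobiw*, *mejaw*, *anhoz*).
The final consonant of *kediz* is /z/, which is voiced, so the suffix is -ada, giving *kedizada*.
*aket* — final consonant /t/ (voiceless) → -e → *akete*.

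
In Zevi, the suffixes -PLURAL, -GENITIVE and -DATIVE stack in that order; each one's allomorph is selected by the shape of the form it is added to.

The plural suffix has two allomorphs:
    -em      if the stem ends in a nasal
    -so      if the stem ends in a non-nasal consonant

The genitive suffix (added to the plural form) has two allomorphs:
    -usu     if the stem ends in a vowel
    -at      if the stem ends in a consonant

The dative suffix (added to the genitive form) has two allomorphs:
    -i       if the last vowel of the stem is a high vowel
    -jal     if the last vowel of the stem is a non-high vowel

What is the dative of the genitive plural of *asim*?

asimematjal

The final consonant of *asim* is /m/, which is a nasal, so the plural suffix is -em, giving *asimem*.
Since the final sound of the plural form *asimem* is /m/ (a consonant), it takes -at, giving *asimemat*.
The genitive form *asimemat*: last vowel = /a/, a non-high vowel → -jal → *asimematjal*.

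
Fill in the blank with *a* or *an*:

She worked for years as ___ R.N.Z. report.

The indefinite article is chosen by the initial *sound* of the following word, not its spelling.
The initialism *R.N.Z.* is read letter by letter; the first letter, R, is pronounced /ɑr/, which begins with a vowel sound.
So the article is *an*: She worked for years as an R.N.Z. report.

an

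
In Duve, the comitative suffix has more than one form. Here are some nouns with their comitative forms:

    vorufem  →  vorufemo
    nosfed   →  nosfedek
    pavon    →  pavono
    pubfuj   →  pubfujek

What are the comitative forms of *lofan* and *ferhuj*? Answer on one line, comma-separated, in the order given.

The pattern is nasality of the final consonant: -o when the stem ends in a nasal (*vorufem*, *pavon*); -ek when the stem ends in a non-nasal consonant (*nosfed*, *pubfuj*).
Since the final consonant of *lofan* is /n/ (a nasal), it takes -o, giving *lofano*.
The final consonant of *ferhuj* is /j/, which is non-nasal, so the suffix is -ek, giving *ferhujek*.

lofano, ferhujek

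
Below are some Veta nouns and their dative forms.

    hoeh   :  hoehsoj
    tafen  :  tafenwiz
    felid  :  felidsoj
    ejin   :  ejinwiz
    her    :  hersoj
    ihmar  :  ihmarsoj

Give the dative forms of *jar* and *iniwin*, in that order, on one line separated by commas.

The suffix is conditioned by the final consonant: -wiz when the stem ends in a nasal (*tafen*, *ejin*); -soj when the stem ends in a non-nasal consonant (*hoeh*, *felid*, *her*, *ihmar*).
*jar*: final consonant = /r/, non-nasal → -soj → *jarsoj*.
*iniwin*: final consonant = /n/, a nasal → -wiz → *iniwinwiz*.

jarsoj, iniwinwiz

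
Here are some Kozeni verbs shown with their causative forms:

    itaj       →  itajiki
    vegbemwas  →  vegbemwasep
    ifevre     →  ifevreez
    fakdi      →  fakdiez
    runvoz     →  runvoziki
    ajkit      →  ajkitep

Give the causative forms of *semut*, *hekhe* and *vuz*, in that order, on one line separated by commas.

semutep, hekheez, vuziki

The pattern is voicing of the final sound: -ep when the stem ends in a voiceless consonant (*vegbemwas*, *ajkit*); -iki when the stem ends in a voiced consonant (*itaj*, *runvoz*); -ez when the stem ends in a vowel (*ifevre*, *fakdi*).
*semut* — final sound /t/ (a voiceless consonant) → -ep → *semutep*.
*hekhe* — final sound /e/ (a vowel) → -ez → *hekheez*.
The final sound of *vuz* is /z/, which is a voiced consonant, so the suffix is -iki, giving *vuziki*.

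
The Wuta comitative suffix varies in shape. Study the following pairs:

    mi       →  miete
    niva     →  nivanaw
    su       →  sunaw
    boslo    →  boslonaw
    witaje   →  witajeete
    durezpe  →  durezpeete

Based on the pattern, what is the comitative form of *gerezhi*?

The alternation tracks the last vowel of the stem — -ete when the last vowel of the stem is a front vowel (*mi*, *witaje*, *durezpe*); -naw when the last vowel of the stem is a back vowel (*niva*, *su*, *boslo*).
Since the last vowel of *gerezhi* is /i/ (a front vowel), it takes -ete, giving *gerezhiete*.

gerezhiete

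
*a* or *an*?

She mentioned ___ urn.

The indefinite article is chosen by the initial *sound* of the following word, not its spelling.
*urn* begins with the sound /ɜr/ (u pronounced /ɜr/) — a vowel sound.
So the article is *an*: She mentioned an urn.

an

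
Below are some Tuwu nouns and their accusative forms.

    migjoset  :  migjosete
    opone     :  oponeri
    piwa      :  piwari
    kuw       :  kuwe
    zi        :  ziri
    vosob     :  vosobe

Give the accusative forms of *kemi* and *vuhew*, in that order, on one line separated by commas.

kemiri, vuhewe

The pattern is consonant vs. vowel: -e when the stem ends in a consonant (*migjoset*, *kuw*, *vosob*); -ri when the stem ends in a vowel (*opone*, *piwa*, *zi*).
Since the final sound of *kemi* is /i/ (a vowel), it takes -ri, giving *kemiri*.
The final sound of *vuhew* is /w/, which is a consonant, so the suffix is -e, giving *vuhewe*.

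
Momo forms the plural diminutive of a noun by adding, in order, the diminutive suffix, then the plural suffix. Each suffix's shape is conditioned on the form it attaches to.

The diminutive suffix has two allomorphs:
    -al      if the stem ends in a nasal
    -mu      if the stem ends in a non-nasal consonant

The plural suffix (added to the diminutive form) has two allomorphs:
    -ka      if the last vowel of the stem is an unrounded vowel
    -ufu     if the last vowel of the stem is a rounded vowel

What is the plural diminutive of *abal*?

*abal* — final consonant /l/ (non-nasal) → -mu → *abalmu*.
Since the last vowel of the diminutive form *abalmu* is /u/ (a rounded vowel), it takes -ufu, giving *abalmuufu*.

abalmuufu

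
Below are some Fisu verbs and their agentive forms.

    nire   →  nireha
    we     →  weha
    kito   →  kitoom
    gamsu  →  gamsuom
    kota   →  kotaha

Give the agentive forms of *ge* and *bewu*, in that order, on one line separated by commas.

Looking at the last vowel of each stem: -om when the last vowel of the stem is a rounded vowel (*kito*, *gamsu*); -ha when the last vowel of the stem is an unrounded vowel (*nire*, *we*, *kota*).
*ge* — last vowel /e/ (an unrounded vowel) → -ha → *geha*.
The last vowel of *bewu* is /u/, which is a rounded vowel, so the suffix is -om, giving *bewuom*.

geha, bewuom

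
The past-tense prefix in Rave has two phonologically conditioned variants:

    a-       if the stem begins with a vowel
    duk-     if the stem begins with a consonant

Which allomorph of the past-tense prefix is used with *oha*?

Since the first sound of *oha* is /o/ (a vowel), it takes a-.

a-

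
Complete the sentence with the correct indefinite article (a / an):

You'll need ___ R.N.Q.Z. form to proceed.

an

The indefinite article is chosen by the initial *sound* of the following word, not its spelling.
The initialism *R.N.Q.Z.* is read letter by letter; the first letter, R, is pronounced /ɑr/, which begins with a vowel sound.
So the article is *an*: You'll need an R.N.Q.Z. form to proceed.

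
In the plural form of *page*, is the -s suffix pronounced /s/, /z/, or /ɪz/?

/ɪz/

The stem *page* ends in a sibilant (/s, z, ʃ, ʒ, tʃ, dʒ/).
The plural suffix surfaces as /ɪz/ after sibilants, /s/ after other voiceless consonants, and /z/ after other voiced sounds.
So the plural -s on *page* is pronounced /ɪz/.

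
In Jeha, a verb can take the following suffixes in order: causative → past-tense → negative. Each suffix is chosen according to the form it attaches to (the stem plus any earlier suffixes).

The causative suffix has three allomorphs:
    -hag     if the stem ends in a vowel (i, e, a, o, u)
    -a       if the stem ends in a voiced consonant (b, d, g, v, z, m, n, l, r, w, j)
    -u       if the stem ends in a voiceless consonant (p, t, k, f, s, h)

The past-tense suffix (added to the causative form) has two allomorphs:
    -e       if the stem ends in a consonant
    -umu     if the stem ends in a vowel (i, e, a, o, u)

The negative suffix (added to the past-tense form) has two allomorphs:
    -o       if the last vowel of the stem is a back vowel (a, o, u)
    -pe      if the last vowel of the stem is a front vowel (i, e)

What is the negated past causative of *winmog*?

*winmog*: final sound = /g/, a voiced consonant → -a → *winmoga*.
The causative form *winmoga*: final sound = /a/, a vowel → -umu → *winmogaumu*.
The past-tense form *winmogaumu*: last vowel = /u/, a back vowel → -o → *winmogaumuo*.

winmogaumuo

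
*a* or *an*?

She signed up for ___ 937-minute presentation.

The indefinite article is chosen by the initial *sound* of the following word, not its spelling.
The number *937* is spoken "nine hundred …", beginning with /naɪn/ — a consonant sound.
So the article is *a*: She signed up for a 937-minute presentation.

a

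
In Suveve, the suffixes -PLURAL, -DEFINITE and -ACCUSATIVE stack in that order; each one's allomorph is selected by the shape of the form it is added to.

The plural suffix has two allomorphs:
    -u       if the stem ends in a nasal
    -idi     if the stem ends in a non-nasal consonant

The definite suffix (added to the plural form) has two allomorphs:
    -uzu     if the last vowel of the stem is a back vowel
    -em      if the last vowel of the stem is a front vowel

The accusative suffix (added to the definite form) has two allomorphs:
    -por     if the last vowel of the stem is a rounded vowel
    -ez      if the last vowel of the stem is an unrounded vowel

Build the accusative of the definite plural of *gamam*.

gamamuuzupor

Since the final consonant of *gamam* is /m/ (a nasal), it takes -u, giving *gamamu*.
The plural form *gamamu*: last vowel = /u/, a back vowel → -uzu → *gamamuuzu*.
The last vowel of the definite form *gamamuuzu* is /u/, which is a rounded vowel, so the accusative suffix is -por, giving *gamamuuzupor*.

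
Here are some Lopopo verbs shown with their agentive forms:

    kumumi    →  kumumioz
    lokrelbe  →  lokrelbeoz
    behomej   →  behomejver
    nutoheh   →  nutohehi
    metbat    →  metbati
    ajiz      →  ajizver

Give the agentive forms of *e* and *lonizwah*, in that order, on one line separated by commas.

eoz, lonizwahi

The alternation tracks the final sound of the stem — -i when the stem ends in a voiceless consonant (*nutoheh*, *metbat*); -ver when the stem ends in a voiced consonant (*behomej*, *ajiz*); -oz when the stem ends in a vowel (*kumumi*, *lokrelbe*).
*e*: final sound = /e/, a vowel → -oz → *eoz*.
The final sound of *lonizwah* is /h/, which is a voiceless consonant, so the suffix is -i, giving *lonizwahi*.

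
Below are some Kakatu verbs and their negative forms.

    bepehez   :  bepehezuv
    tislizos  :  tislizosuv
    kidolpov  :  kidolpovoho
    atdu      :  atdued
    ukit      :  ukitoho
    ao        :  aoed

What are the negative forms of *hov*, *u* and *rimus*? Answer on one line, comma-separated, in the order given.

The alternation tracks the final sound of the stem — -uv when the stem ends in a sibilant (*bepehez*, *tislizos*); -oho when the stem ends in a non-sibilant consonant (*kidolpov*, *ukit*); -ed when the stem ends in a vowel (*atdu*, *ao*).
Since the final sound of *hov* is /v/ (a non-sibilant consonant), it takes -oho, giving *hovoho*.
*u* — final sound /u/ (a vowel) → -ed → *ued*.
*rimus* — final sound /s/ (a sibilant) → -uv → *rimusuv*.

hovoho, ued, rimusuv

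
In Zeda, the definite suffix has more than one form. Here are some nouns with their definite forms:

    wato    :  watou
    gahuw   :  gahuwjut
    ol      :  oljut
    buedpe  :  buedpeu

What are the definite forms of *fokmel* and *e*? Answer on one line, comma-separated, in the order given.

The suffix is conditioned by the final sound: -jut when the stem ends in a consonant (*gahuw*, *ol*); -u when the stem ends in a vowel (*wato*, *buedpe*).
*fokmel*: final sound = /l/, a consonant → -jut → *fokmeljut*.
Since the final sound of *e* is /e/ (a vowel), it takes -u, giving *eu*.

fokmeljut, eu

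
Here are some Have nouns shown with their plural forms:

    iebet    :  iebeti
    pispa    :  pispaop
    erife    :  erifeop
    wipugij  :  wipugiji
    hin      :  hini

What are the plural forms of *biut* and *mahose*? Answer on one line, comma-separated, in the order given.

biuti, mahoseop

Looking at the final sound of each stem: -i when the stem ends in a consonant (*iebet*, *wipugij*, *hin*); -op when the stem ends in a vowel (*pispa*, *erife*).
*biut* — final sound /t/ (a consonant) → -i → *biuti*.
*mahose*: final sound = /e/, a vowel → -op → *mahoseop*.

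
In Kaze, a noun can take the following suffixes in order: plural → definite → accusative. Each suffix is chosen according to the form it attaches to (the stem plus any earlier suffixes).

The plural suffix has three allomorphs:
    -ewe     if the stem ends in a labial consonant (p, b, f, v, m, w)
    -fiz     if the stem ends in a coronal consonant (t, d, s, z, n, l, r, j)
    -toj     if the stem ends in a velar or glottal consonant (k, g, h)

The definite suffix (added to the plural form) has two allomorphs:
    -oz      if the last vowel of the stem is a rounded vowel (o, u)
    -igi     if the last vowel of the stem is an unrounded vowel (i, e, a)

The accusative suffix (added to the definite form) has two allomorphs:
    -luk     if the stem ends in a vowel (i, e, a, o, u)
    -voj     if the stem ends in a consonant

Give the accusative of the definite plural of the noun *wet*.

wetfizigiluk

The final consonant of *wet* is /t/, which is coronal, so the plural suffix is -fiz, giving *wetfiz*.
The plural form *wetfiz*: last vowel = /i/, an unrounded vowel → -igi → *wetfizigi*.
The final sound of the definite form *wetfizigi* is /i/, which is a vowel, so the accusative suffix is -luk, giving *wetfizigiluk*.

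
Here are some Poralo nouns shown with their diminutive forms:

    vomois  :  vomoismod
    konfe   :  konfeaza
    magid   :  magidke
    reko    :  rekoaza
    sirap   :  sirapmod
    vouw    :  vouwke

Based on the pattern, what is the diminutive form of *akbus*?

akbusmod

The suffix is conditioned by the final sound: -mod when the stem ends in a voiceless consonant (*vomois*, *sirap*); -ke when the stem ends in a voiced consonant (*magid*, *vouw*); -aza when the stem ends in a vowel (*konfe*, *reko*).
*akbus*: final sound = /s/, a voiceless consonant → -mod → *akbusmod*.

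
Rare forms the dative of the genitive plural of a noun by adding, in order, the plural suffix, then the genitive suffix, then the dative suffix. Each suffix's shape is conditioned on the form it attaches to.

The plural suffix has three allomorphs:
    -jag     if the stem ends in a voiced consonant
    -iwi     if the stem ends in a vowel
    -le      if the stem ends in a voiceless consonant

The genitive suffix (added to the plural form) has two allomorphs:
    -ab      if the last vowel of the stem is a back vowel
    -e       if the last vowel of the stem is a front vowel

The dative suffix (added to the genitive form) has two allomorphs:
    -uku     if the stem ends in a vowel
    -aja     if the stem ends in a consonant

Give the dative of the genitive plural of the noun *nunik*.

The final sound of *nunik* is /k/, which is a voiceless consonant, so the plural suffix is -le, giving *nunikle*.
Since the last vowel of the plural form *nunikle* is /e/ (a front vowel), it takes -e, giving *nuniklee*.
The final sound of the genitive form *nuniklee* is /e/, which is a vowel, so the dative suffix is -uku, giving *nunikleeuku*.

nunikleeuku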